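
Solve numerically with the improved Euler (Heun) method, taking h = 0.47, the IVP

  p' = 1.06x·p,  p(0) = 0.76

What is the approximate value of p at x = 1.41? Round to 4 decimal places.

2.0888

Heun: k1 = f(x_n, p_n); k2 = f(x_n + h, p_n + h·k1); p_{n+1} = p_n + (h/2)·(k1 + k2).
x=0.000000, p=0.760000:
  k1 = f(0.000000, 0.760000) = 0.000000
  k2 = f(0.470000, 0.760000) = 0.378632
  p ← 0.760000 + (0.47/2)·(0.000000 + 0.378632) = 0.848979
x=0.470000, p=0.848979:
  k1 = f(0.470000, 0.848979) = 0.422961
  k2 = f(0.940000, 1.047770) = 1.043998
  p ← 0.848979 + (0.47/2)·(0.422961 + 1.043998) = 1.193714
x=0.940000, p=1.193714:
  k1 = f(0.940000, 1.193714) = 1.189417
  k2 = f(1.410000, 1.752740) = 2.619645
  p ← 1.193714 + (0.47/2)·(1.189417 + 2.619645) = 2.088843
p(1.41) ≈ 2.0888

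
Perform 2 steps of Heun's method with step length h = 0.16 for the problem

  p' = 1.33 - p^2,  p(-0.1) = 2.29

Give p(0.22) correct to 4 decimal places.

Heun: k1 = f(x_n, p_n); k2 = f(x_n + h, p_n + h·k1); p_{n+1} = p_n + (h/2)·(k1 + k2).
x=-0.100000, p=2.290000:
  k1 = f(-0.100000, 2.290000) = -3.914100
  k2 = f(0.060000, 1.663744) = -1.438044
  p ← 2.290000 + (0.16/2)·(-3.914100 + (-1.438044)) = 1.861828
x=0.060000, p=1.861828:
  k1 = f(0.060000, 1.861828) = -2.136405
  k2 = f(0.220000, 1.520004) = -0.980411
  p ← 1.861828 + (0.16/2)·(-2.136405 + (-0.980411)) = 1.612483
p(0.22) ≈ 1.6125

1.6125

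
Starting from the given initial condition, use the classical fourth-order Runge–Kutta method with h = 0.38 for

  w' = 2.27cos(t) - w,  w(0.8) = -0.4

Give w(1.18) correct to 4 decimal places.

RK4: k1 = f(t_n, w_n); k2 = f(t_n + h/2, w_n + (h/2)·k1); k3 = f(t_n + h/2, w_n + (h/2)·k2); k4 = f(t_n + h, w_n + h·k3); w_{n+1} = w_n + (h/6)·(k1 + 2k2 + 2k3 + k4).
t=0.800000, w=-0.400000:
  k1 = f(0.800000, -0.400000) = 1.981524
  k2 = f(0.990000, -0.023510) = 1.269036
  k3 = f(0.990000, -0.158883) = 1.404409
  k4 = f(1.180000, 0.133675) = 0.731024
  w ← -0.400000 + (0.38/6)·(k1 + 2k2 + 2k3 + k4) = 0.110431
w(1.18) ≈ 0.1104

0.1104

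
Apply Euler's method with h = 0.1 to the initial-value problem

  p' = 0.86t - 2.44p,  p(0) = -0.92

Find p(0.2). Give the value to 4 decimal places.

Euler: p_{n+1} = p_n + h·f(t_n, p_n).
t=0.000000, p=-0.920000: f=2.244800 → p ← -0.920000 + 0.1·2.244800 = -0.695520
t=0.100000, p=-0.695520: f=1.783069 → p ← -0.695520 + 0.1·1.783069 = -0.517213
p(0.2) ≈ -0.5172

-0.5172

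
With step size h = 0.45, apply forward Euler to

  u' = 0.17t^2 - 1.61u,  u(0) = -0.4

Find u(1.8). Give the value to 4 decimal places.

0.1554

Euler: u_{n+1} = u_n + h·f(t_n, u_n).
t=0.000000, u=-0.400000: f=0.644000 → u ← -0.400000 + 0.45·0.644000 = -0.110200
t=0.450000, u=-0.110200: f=0.211847 → u ← -0.110200 + 0.45·0.211847 = -0.014869
t=0.900000, u=-0.014869: f=0.161639 → u ← -0.014869 + 0.45·0.161639 = 0.057869
t=1.350000, u=0.057869: f=0.216657 → u ← 0.057869 + 0.45·0.216657 = 0.155364
u(1.8) ≈ 0.1554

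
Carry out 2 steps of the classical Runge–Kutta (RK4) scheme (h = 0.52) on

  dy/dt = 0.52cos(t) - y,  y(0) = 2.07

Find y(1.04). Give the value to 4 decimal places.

0.9960

RK4: k1 = f(t_n, y_n); k2 = f(t_n + h/2, y_n + (h/2)·k1); k3 = f(t_n + h/2, y_n + (h/2)·k2); k4 = f(t_n + h, y_n + h·k3); y_{n+1} = y_n + (h/6)·(k1 + 2k2 + 2k3 + k4).
t=0.000000, y=2.070000:
  k1 = f(0.000000, 2.070000) = -1.550000
  k2 = f(0.260000, 1.667000) = -1.164477
  k3 = f(0.260000, 1.767236) = -1.264713
  k4 = f(0.520000, 1.412349) = -0.961083
  y ← 2.070000 + (0.52/6)·(k1 + 2k2 + 2k3 + k4) = 1.431313
t=0.520000, y=1.431313:
  k1 = f(0.520000, 1.431313) = -0.980047
  k2 = f(0.780000, 1.176501) = -0.806826
  k3 = f(0.780000, 1.221538) = -0.851863
  k4 = f(1.040000, 0.988344) = -0.725110
  y ← 1.431313 + (0.52/6)·(k1 + 2k2 + 2k3 + k4) = 0.996027
y(1.04) ≈ 0.9960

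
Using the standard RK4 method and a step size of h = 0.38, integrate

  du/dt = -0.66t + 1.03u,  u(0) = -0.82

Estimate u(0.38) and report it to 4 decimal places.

RK4: k1 = f(t_n, u_n); k2 = f(t_n + h/2, u_n + (h/2)·k1); k3 = f(t_n + h/2, u_n + (h/2)·k2); k4 = f(t_n + h, u_n + h·k3); u_{n+1} = u_n + (h/6)·(k1 + 2k2 + 2k3 + k4).
t=0.000000, u=-0.820000:
  k1 = f(0.000000, -0.820000) = -0.844600
  k2 = f(0.190000, -0.980474) = -1.135288
  k3 = f(0.190000, -1.035705) = -1.192176
  k4 = f(0.380000, -1.273027) = -1.562018
  u ← -0.820000 + (0.38/6)·(k1 + 2k2 + 2k3 + k4) = -1.267231
u(0.38) ≈ -1.2672

-1.2672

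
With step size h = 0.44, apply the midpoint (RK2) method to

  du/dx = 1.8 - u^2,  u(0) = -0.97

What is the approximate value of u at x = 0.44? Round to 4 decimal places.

-0.4464

Midpoint: k1 = f(x_n, u_n); k2 = f(x_n + h/2, u_n + (h/2)·k1); u_{n+1} = u_n + h·k2.
x=0.000000, u=-0.970000:
  k1 = f(0.000000, -0.970000) = 0.859100
  k2 = f(0.220000, -0.780998) = 1.190042
  u ← -0.970000 + 0.44·1.190042 = -0.446381
u(0.44) ≈ -0.4464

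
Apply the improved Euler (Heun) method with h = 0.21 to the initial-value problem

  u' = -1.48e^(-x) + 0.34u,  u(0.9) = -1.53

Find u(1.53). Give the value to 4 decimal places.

Heun: k1 = f(x_n, u_n); k2 = f(x_n + h, u_n + h·k1); u_{n+1} = u_n + (h/2)·(k1 + k2).
x=0.900000, u=-1.530000:
  k1 = f(0.900000, -1.530000) = -1.121923
  k2 = f(1.110000, -1.765604) = -1.088053
  u ← -1.530000 + (0.21/2)·(-1.121923 + (-1.088053)) = -1.762047
x=1.110000, u=-1.762047:
  k1 = f(1.110000, -1.762047) = -1.086843
  k2 = f(1.320000, -1.990285) = -1.072057
  u ← -1.762047 + (0.21/2)·(-1.086843 + (-1.072057)) = -1.988732
x=1.320000, u=-1.988732:
  k1 = f(1.320000, -1.988732) = -1.071529
  k2 = f(1.530000, -2.213753) = -1.073149
  u ← -1.988732 + (0.21/2)·(-1.071529 + (-1.073149)) = -2.213923
u(1.53) ≈ -2.2139

-2.2139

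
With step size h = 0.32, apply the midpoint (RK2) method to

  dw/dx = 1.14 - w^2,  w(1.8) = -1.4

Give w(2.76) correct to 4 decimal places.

Midpoint: k1 = f(x_n, w_n); k2 = f(x_n + h/2, w_n + (h/2)·k1); w_{n+1} = w_n + h·k2.
x=1.800000, w=-1.400000:
  k1 = f(1.800000, -1.400000) = -0.820000
  k2 = f(1.960000, -1.531200) = -1.204573
  w ← -1.400000 + 0.32·(-1.204573) = -1.785464
x=2.120000, w=-1.785464:
  k1 = f(2.120000, -1.785464) = -2.047880
  k2 = f(2.280000, -2.113124) = -3.325294
  w ← -1.785464 + 0.32·(-3.325294) = -2.849558
x=2.440000, w=-2.849558:
  k1 = f(2.440000, -2.849558) = -6.979979
  k2 = f(2.600000, -3.966354) = -14.591966
  w ← -2.849558 + 0.32·(-14.591966) = -7.518987
w(2.76) ≈ -7.5190

-7.5190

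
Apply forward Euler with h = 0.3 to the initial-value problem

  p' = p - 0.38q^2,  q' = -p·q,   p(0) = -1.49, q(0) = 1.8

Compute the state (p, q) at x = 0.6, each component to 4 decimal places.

Euler on (p,q): p_{n+1} = p_n + h·p', q_{n+1} = q_n + h·q'.
0.000000: (-1.490000, 1.800000); f=(-2.721200, 2.682000) → (-2.306360, 2.604600)
0.300000: (-2.306360, 2.604600); f=(-4.884258, 6.007145) → (-3.771637, 4.406744)
(p(0.6), q(0.6)) ≈ (-3.7716, 4.4067)

-3.7716, 4.4067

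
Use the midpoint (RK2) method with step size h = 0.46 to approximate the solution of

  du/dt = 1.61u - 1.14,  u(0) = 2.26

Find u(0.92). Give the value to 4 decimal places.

Midpoint: k1 = f(t_n, u_n); k2 = f(t_n + h/2, u_n + (h/2)·k1); u_{n+1} = u_n + h·k2.
t=0.000000, u=2.260000:
  k1 = f(0.000000, 2.260000) = 2.498600
  k2 = f(0.230000, 2.834678) = 3.423832
  u ← 2.260000 + 0.46·3.423832 = 3.834963
t=0.460000, u=3.834963:
  k1 = f(0.460000, 3.834963) = 5.034290
  k2 = f(0.690000, 4.992849) = 6.898487
  u ← 3.834963 + 0.46·6.898487 = 7.008267
u(0.92) ≈ 7.0083

7.0083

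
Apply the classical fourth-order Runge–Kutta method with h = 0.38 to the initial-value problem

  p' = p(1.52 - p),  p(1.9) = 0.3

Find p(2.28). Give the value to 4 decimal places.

0.4630

RK4: k1 = f(x_n, p_n); k2 = f(x_n + h/2, p_n + (h/2)·k1); k3 = f(x_n + h/2, p_n + (h/2)·k2); k4 = f(x_n + h, p_n + h·k3); p_{n+1} = p_n + (h/6)·(k1 + 2k2 + 2k3 + k4).
x=1.900000, p=0.300000:
  k1 = f(1.900000, 0.300000) = 0.366000
  k2 = f(2.090000, 0.369540) = 0.425141
  k3 = f(2.090000, 0.380777) = 0.433790
  k4 = f(2.280000, 0.464840) = 0.490481
  p ← 0.300000 + (0.38/6)·(k1 + 2k2 + 2k3 + k4) = 0.463042
p(2.28) ≈ 0.4630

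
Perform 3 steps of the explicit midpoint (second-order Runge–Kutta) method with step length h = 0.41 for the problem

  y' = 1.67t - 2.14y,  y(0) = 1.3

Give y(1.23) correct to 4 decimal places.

Midpoint: k1 = f(t_n, y_n); k2 = f(t_n + h/2, y_n + (h/2)·k1); y_{n+1} = y_n + h·k2.
t=0.000000, y=1.300000:
  k1 = f(0.000000, 1.300000) = -2.782000
  k2 = f(0.205000, 0.729690) = -1.219187
  y ← 1.300000 + 0.41·(-1.219187) = 0.800133
t=0.410000, y=0.800133:
  k1 = f(0.410000, 0.800133) = -1.027586
  k2 = f(0.615000, 0.589478) = -0.234434
  y ← 0.800133 + 0.41·(-0.234434) = 0.704016
t=0.820000, y=0.704016:
  k1 = f(0.820000, 0.704016) = -0.137193
  k2 = f(1.025000, 0.675891) = 0.265343
  y ← 0.704016 + 0.41·0.265343 = 0.812806
y(1.23) ≈ 0.8128

0.8128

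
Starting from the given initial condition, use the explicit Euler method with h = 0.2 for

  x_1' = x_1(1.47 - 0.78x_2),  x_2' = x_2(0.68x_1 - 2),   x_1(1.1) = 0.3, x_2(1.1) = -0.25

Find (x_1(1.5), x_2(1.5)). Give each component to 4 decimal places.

Euler on (x_1,x_2): x_1_{n+1} = x_1_n + h·x_1', x_2_{n+1} = x_2_n + h·x_2'.
1.100000: (0.300000, -0.250000); f=(0.499500, 0.449000) → (0.399900, -0.160200)
1.300000: (0.399900, -0.160200); f=(0.637823, 0.276836) → (0.527465, -0.104833)
(x_1(1.5), x_2(1.5)) ≈ (0.5275, -0.1048)

0.5275, -0.1048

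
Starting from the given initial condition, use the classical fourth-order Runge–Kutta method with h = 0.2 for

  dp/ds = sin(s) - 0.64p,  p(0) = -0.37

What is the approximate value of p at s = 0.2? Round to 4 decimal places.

RK4: k1 = f(s_n, p_n); k2 = f(s_n + h/2, p_n + (h/2)·k1); k3 = f(s_n + h/2, p_n + (h/2)·k2); k4 = f(s_n + h, p_n + h·k3); p_{n+1} = p_n + (h/6)·(k1 + 2k2 + 2k3 + k4).
s=0.000000, p=-0.370000:
  k1 = f(0.000000, -0.370000) = 0.236800
  k2 = f(0.100000, -0.346320) = 0.321478
  k3 = f(0.100000, -0.337852) = 0.316059
  k4 = f(0.200000, -0.306788) = 0.395014
  p ← -0.370000 + (0.2/6)·(k1 + 2k2 + 2k3 + k4) = -0.306437
p(0.2) ≈ -0.3064

-0.3064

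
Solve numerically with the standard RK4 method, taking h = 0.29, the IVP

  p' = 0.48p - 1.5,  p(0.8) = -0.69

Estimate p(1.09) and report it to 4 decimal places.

RK4: k1 = f(x_n, p_n); k2 = f(x_n + h/2, p_n + (h/2)·k1); k3 = f(x_n + h/2, p_n + (h/2)·k2); k4 = f(x_n + h, p_n + h·k3); p_{n+1} = p_n + (h/6)·(k1 + 2k2 + 2k3 + k4).
x=0.800000, p=-0.690000:
  k1 = f(0.800000, -0.690000) = -1.831200
  k2 = f(0.945000, -0.955524) = -1.958652
  k3 = f(0.945000, -0.974004) = -1.967522
  k4 = f(1.090000, -1.260581) = -2.105079
  p ← -0.690000 + (0.29/6)·(k1 + 2k2 + 2k3 + k4) = -1.259784
p(1.09) ≈ -1.2598

-1.2598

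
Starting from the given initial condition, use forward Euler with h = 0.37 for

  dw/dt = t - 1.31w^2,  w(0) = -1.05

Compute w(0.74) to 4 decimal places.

Euler: w_{n+1} = w_n + h·f(t_n, w_n).
t=0.000000, w=-1.050000: f=-1.444275 → w ← -1.050000 + 0.37·(-1.444275) = -1.584382
t=0.370000, w=-1.584382: f=-2.918448 → w ← -1.584382 + 0.37·(-2.918448) = -2.664207
w(0.74) ≈ -2.6642

-2.6642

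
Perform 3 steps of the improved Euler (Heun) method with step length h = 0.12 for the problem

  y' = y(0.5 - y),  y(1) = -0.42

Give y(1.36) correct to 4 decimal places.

Heun: k1 = f(s_n, y_n); k2 = f(s_n + h, y_n + h·k1); y_{n+1} = y_n + (h/2)·(k1 + k2).
s=1.000000, y=-0.420000:
  k1 = f(1.000000, -0.420000) = -0.386400
  k2 = f(1.120000, -0.466368) = -0.450683
  y ← -0.420000 + (0.12/2)·(-0.386400 + (-0.450683)) = -0.470225
s=1.120000, y=-0.470225:
  k1 = f(1.120000, -0.470225) = -0.456224
  k2 = f(1.240000, -0.524972) = -0.538081
  y ← -0.470225 + (0.12/2)·(-0.456224 + (-0.538081)) = -0.529883
s=1.240000, y=-0.529883:
  k1 = f(1.240000, -0.529883) = -0.545718
  k2 = f(1.360000, -0.595369) = -0.652150
  y ← -0.529883 + (0.12/2)·(-0.545718 + (-0.652150)) = -0.601755
y(1.36) ≈ -0.6018

-0.6018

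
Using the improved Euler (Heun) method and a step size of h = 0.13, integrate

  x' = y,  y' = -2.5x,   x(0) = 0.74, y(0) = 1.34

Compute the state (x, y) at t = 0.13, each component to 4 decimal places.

0.8986, 1.0712

Heun on (x,y): k1 = f(t_n, state_n); k2 = f(t_n + h, state_n + h·k1); state_{n+1} = state_n + (h/2)·(k1 + k2).
0.000000: (0.740000, 1.340000)
  k1 = (1.340000, -1.850000)
  predictor → (0.914200, 1.099500)
  k2 = (1.099500, -2.285500)
  → (0.898567, 1.071192)
(x(0.13), y(0.13)) ≈ (0.8986, 1.0712)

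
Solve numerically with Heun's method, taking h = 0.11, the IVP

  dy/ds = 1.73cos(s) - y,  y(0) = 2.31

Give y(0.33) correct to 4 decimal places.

2.1371

Heun: k1 = f(s_n, y_n); k2 = f(s_n + h, y_n + h·k1); y_{n+1} = y_n + (h/2)·(k1 + k2).
s=0.000000, y=2.310000:
  k1 = f(0.000000, 2.310000) = -0.580000
  k2 = f(0.110000, 2.246200) = -0.526656
  y ← 2.310000 + (0.11/2)·(-0.580000 + (-0.526656)) = 2.249134
s=0.110000, y=2.249134:
  k1 = f(0.110000, 2.249134) = -0.529590
  k2 = f(0.220000, 2.190879) = -0.502576
  y ← 2.249134 + (0.11/2)·(-0.529590 + (-0.502576)) = 2.192365
s=0.220000, y=2.192365:
  k1 = f(0.220000, 2.192365) = -0.504062
  k2 = f(0.330000, 2.136918) = -0.500265
  y ← 2.192365 + (0.11/2)·(-0.504062 + (-0.500265)) = 2.137127
y(0.33) ≈ 2.1371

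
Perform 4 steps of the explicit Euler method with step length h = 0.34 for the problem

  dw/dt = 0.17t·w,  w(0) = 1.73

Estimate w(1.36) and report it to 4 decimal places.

Euler: w_{n+1} = w_n + h·f(t_n, w_n).
t=0.000000, w=1.730000: f=0.000000 → w ← 1.730000 + 0.34·0.000000 = 1.730000
t=0.340000, w=1.730000: f=0.099994 → w ← 1.730000 + 0.34·0.099994 = 1.763998
t=0.680000, w=1.763998: f=0.203918 → w ← 1.763998 + 0.34·0.203918 = 1.833330
t=1.020000, w=1.833330: f=0.317899 → w ← 1.833330 + 0.34·0.317899 = 1.941416
w(1.36) ≈ 1.9414

1.9414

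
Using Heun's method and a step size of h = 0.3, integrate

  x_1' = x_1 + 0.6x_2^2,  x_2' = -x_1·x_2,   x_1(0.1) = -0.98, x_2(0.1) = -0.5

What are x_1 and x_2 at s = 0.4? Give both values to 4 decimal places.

Heun on (x_1,x_2): k1 = f(s_n, state_n); k2 = f(s_n + h, state_n + h·k1); state_{n+1} = state_n + (h/2)·(k1 + k2).
0.100000: (-0.980000, -0.500000)
  k1 = (-0.830000, -0.490000)
  predictor → (-1.229000, -0.647000)
  k2 = (-0.977835, -0.795163)
  → (-1.251175, -0.692774)
(x_1(0.4), x_2(0.4)) ≈ (-1.2512, -0.6928)

-1.2512, -0.6928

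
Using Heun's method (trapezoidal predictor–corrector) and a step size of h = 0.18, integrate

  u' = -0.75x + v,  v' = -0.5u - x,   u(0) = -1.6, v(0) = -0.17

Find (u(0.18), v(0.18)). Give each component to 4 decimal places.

Heun on (u,v): k1 = f(x_n, state_n); k2 = f(x_n + h, state_n + h·k1); state_{n+1} = state_n + (h/2)·(k1 + k2).
0.000000: (-1.600000, -0.170000)
  k1 = (-0.170000, 0.800000)
  predictor → (-1.630600, -0.026000)
  k2 = (-0.161000, 0.635300)
  → (-1.629790, -0.040823)
(u(0.18), v(0.18)) ≈ (-1.6298, -0.0408)

-1.6298, -0.0408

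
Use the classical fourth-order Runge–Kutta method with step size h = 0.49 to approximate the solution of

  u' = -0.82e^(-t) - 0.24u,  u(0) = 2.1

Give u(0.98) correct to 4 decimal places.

RK4: k1 = f(t_n, u_n); k2 = f(t_n + h/2, u_n + (h/2)·k1); k3 = f(t_n + h/2, u_n + (h/2)·k2); k4 = f(t_n + h, u_n + h·k3); u_{n+1} = u_n + (h/6)·(k1 + 2k2 + 2k3 + k4).
t=0.000000, u=2.100000:
  k1 = f(0.000000, 2.100000) = -1.324000
  k2 = f(0.245000, 1.775620) = -1.067967
  k3 = f(0.245000, 1.838348) = -1.083021
  k4 = f(0.490000, 1.569320) = -0.878990
  u ← 2.100000 + (0.49/6)·(k1 + 2k2 + 2k3 + k4) = 1.568761
t=0.490000, u=1.568761:
  k1 = f(0.490000, 1.568761) = -0.878856
  k2 = f(0.735000, 1.353441) = -0.718020
  k3 = f(0.735000, 1.392846) = -0.727478
  k4 = f(0.980000, 1.212297) = -0.598706
  u ← 1.568761 + (0.49/6)·(k1 + 2k2 + 2k3 + k4) = 1.211995
u(0.98) ≈ 1.2120

1.2120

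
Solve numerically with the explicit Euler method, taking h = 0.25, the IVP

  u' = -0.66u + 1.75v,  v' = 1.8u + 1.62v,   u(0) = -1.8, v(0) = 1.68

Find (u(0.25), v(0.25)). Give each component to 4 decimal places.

-0.7680, 1.5504

Euler on (u,v): u_{n+1} = u_n + h·u', v_{n+1} = v_n + h·v'.
0.000000: (-1.800000, 1.680000); f=(4.128000, -0.518400) → (-0.768000, 1.550400)
(u(0.25), v(0.25)) ≈ (-0.7680, 1.5504)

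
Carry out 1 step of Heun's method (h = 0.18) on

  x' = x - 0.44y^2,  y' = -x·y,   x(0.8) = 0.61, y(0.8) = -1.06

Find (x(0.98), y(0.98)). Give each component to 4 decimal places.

0.6419, -0.9482

Heun on (x,y): k1 = f(t_n, state_n); k2 = f(t_n + h, state_n + h·k1); state_{n+1} = state_n + (h/2)·(k1 + k2).
0.800000: (0.610000, -1.060000)
  k1 = (0.115616, 0.646600)
  predictor → (0.630811, -0.943612)
  k2 = (0.239033, 0.595241)
  → (0.641918, -0.948234)
(x(0.98), y(0.98)) ≈ (0.6419, -0.9482)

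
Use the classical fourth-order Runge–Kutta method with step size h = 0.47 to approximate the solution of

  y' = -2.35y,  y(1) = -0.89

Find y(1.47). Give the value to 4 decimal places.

RK4: k1 = f(t_n, y_n); k2 = f(t_n + h/2, y_n + (h/2)·k1); k3 = f(t_n + h/2, y_n + (h/2)·k2); k4 = f(t_n + h, y_n + h·k3); y_{n+1} = y_n + (h/6)·(k1 + 2k2 + 2k3 + k4).
t=1.000000, y=-0.890000:
  k1 = f(1.000000, -0.890000) = 2.091500
  k2 = f(1.235000, -0.398498) = 0.936469
  k3 = f(1.235000, -0.669930) = 1.574335
  k4 = f(1.470000, -0.150063) = 0.352647
  y ← -0.890000 + (0.47/6)·(k1 + 2k2 + 2k3 + k4) = -0.305183
y(1.47) ≈ -0.3052

-0.3052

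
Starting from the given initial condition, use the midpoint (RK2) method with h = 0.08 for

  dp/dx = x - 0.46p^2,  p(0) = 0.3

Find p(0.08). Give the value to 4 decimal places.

0.2999

Midpoint: k1 = f(x_n, p_n); k2 = f(x_n + h/2, p_n + (h/2)·k1); p_{n+1} = p_n + h·k2.
x=0.000000, p=0.300000:
  k1 = f(0.000000, 0.300000) = -0.041400
  k2 = f(0.040000, 0.298344) = -0.000944
  p ← 0.300000 + 0.08·(-0.000944) = 0.299924
p(0.08) ≈ 0.2999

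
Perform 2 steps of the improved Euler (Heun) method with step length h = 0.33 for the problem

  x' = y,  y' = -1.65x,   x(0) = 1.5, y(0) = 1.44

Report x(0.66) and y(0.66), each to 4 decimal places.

Heun on (x,y): k1 = f(t_n, state_n); k2 = f(t_n + h, state_n + h·k1); state_{n+1} = state_n + (h/2)·(k1 + k2).
0.000000: (1.500000, 1.440000)
  k1 = (1.440000, -2.475000)
  predictor → (1.975200, 0.623250)
  k2 = (0.623250, -3.259080)
  → (1.840436, 0.493877)
0.330000: (1.840436, 0.493877)
  k1 = (0.493877, -3.036720)
  predictor → (2.003416, -0.508241)
  k2 = (-0.508241, -3.305636)
  → (1.838066, -0.552612)
(x(0.66), y(0.66)) ≈ (1.8381, -0.5526)

1.8381, -0.5526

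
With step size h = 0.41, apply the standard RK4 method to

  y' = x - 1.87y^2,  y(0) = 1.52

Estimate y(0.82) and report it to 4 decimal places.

RK4: k1 = f(x_n, y_n); k2 = f(x_n + h/2, y_n + (h/2)·k1); k3 = f(x_n + h/2, y_n + (h/2)·k2); k4 = f(x_n + h, y_n + h·k3); y_{n+1} = y_n + (h/6)·(k1 + 2k2 + 2k3 + k4).
x=0.000000, y=1.520000:
  k1 = f(0.000000, 1.520000) = -4.320448
  k2 = f(0.205000, 0.634308) = -0.547389
  k3 = f(0.205000, 1.407785) = -3.501077
  k4 = f(0.410000, 0.084558) = 0.396629
  y ← 1.520000 + (0.41/6)·(k1 + 2k2 + 2k3 + k4) = 0.698582
x=0.410000, y=0.698582:
  k1 = f(0.410000, 0.698582) = -0.502592
  k2 = f(0.615000, 0.595551) = -0.048253
  k3 = f(0.615000, 0.688690) = -0.271930
  k4 = f(0.820000, 0.587091) = 0.175457
  y ← 0.698582 + (0.41/6)·(k1 + 2k2 + 2k3 + k4) = 0.632469
y(0.82) ≈ 0.6325

0.6325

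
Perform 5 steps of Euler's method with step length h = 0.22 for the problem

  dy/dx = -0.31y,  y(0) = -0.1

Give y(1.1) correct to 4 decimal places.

Euler: y_{n+1} = y_n + h·f(x_n, y_n).
x=0.000000, y=-0.100000: f=0.031000 → y ← -0.100000 + 0.22·0.031000 = -0.093180
x=0.220000, y=-0.093180: f=0.028886 → y ← -0.093180 + 0.22·0.028886 = -0.086825
x=0.440000, y=-0.086825: f=0.026916 → y ← -0.086825 + 0.22·0.026916 = -0.080904
x=0.660000, y=-0.080904: f=0.025080 → y ← -0.080904 + 0.22·0.025080 = -0.075386
x=0.880000, y=-0.075386: f=0.023370 → y ← -0.075386 + 0.22·0.023370 = -0.070245
y(1.1) ≈ -0.0702

-0.0702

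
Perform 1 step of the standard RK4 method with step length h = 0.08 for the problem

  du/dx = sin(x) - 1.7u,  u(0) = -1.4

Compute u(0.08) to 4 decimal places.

-1.2189

RK4: k1 = f(x_n, u_n); k2 = f(x_n + h/2, u_n + (h/2)·k1); k3 = f(x_n + h/2, u_n + (h/2)·k2); k4 = f(x_n + h, u_n + h·k3); u_{n+1} = u_n + (h/6)·(k1 + 2k2 + 2k3 + k4).
x=0.000000, u=-1.400000:
  k1 = f(0.000000, -1.400000) = 2.380000
  k2 = f(0.040000, -1.304800) = 2.258149
  k3 = f(0.040000, -1.309674) = 2.266435
  k4 = f(0.080000, -1.218685) = 2.151680
  u ← -1.400000 + (0.08/6)·(k1 + 2k2 + 2k3 + k4) = -1.218922
u(0.08) ≈ -1.2189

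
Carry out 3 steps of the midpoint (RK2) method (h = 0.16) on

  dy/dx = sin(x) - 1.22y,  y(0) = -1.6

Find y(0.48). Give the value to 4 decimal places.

Midpoint: k1 = f(x_n, y_n); k2 = f(x_n + h/2, y_n + (h/2)·k1); y_{n+1} = y_n + h·k2.
x=0.000000, y=-1.600000:
  k1 = f(0.000000, -1.600000) = 1.952000
  k2 = f(0.080000, -1.443840) = 1.841399
  y ← -1.600000 + 0.16·1.841399 = -1.305376
x=0.160000, y=-1.305376:
  k1 = f(0.160000, -1.305376) = 1.751877
  k2 = f(0.240000, -1.165226) = 1.659278
  y ← -1.305376 + 0.16·1.659278 = -1.039892
x=0.320000, y=-1.039892:
  k1 = f(0.320000, -1.039892) = 1.583234
  k2 = f(0.400000, -0.913233) = 1.503562
  y ← -1.039892 + 0.16·1.503562 = -0.799322
y(0.48) ≈ -0.7993

-0.7993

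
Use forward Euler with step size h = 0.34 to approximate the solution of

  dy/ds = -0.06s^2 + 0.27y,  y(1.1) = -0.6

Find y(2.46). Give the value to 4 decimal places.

Euler: y_{n+1} = y_n + h·f(s_n, y_n).
s=1.100000, y=-0.600000: f=-0.234600 → y ← -0.600000 + 0.34·(-0.234600) = -0.679764
s=1.440000, y=-0.679764: f=-0.307952 → y ← -0.679764 + 0.34·(-0.307952) = -0.784468
s=1.780000, y=-0.784468: f=-0.401910 → y ← -0.784468 + 0.34·(-0.401910) = -0.921117
s=2.120000, y=-0.921117: f=-0.518366 → y ← -0.921117 + 0.34·(-0.518366) = -1.097362
y(2.46) ≈ -1.0974

-1.0974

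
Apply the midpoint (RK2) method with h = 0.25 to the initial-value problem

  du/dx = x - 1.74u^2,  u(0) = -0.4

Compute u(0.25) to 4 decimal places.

-0.4510

Midpoint: k1 = f(x_n, u_n); k2 = f(x_n + h/2, u_n + (h/2)·k1); u_{n+1} = u_n + h·k2.
x=0.000000, u=-0.400000:
  k1 = f(0.000000, -0.400000) = -0.278400
  k2 = f(0.125000, -0.434800) = -0.203949
  u ← -0.400000 + 0.25·(-0.203949) = -0.450987
u(0.25) ≈ -0.4510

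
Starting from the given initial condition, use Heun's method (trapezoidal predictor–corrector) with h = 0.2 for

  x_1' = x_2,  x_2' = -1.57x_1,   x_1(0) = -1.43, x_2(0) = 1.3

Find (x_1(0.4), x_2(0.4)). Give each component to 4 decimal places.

Heun on (x_1,x_2): k1 = f(t_n, state_n); k2 = f(t_n + h, state_n + h·k1); state_{n+1} = state_n + (h/2)·(k1 + k2).
0.000000: (-1.430000, 1.300000)
  k1 = (1.300000, 2.245100)
  predictor → (-1.170000, 1.749020)
  k2 = (1.749020, 1.836900)
  → (-1.125098, 1.708200)
0.200000: (-1.125098, 1.708200)
  k1 = (1.708200, 1.766404)
  predictor → (-0.783458, 2.061481)
  k2 = (2.061481, 1.230029)
  → (-0.748130, 2.007843)
(x_1(0.4), x_2(0.4)) ≈ (-0.7481, 2.0078)

-0.7481, 2.0078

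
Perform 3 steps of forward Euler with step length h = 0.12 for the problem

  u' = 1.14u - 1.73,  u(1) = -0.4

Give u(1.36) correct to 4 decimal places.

-1.2995

Euler: u_{n+1} = u_n + h·f(x_n, u_n).
x=1.000000, u=-0.400000: f=-2.186000 → u ← -0.400000 + 0.12·(-2.186000) = -0.662320
x=1.120000, u=-0.662320: f=-2.485045 → u ← -0.662320 + 0.12·(-2.485045) = -0.960525
x=1.240000, u=-0.960525: f=-2.824999 → u ← -0.960525 + 0.12·(-2.824999) = -1.299525
u(1.36) ≈ -1.2995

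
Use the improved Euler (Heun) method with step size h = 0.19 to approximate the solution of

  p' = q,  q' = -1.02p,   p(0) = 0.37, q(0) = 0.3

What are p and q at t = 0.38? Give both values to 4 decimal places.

0.4548, 0.1372

Heun on (p,q): k1 = f(t_n, state_n); k2 = f(t_n + h, state_n + h·k1); state_{n+1} = state_n + (h/2)·(k1 + k2).
0.000000: (0.370000, 0.300000)
  k1 = (0.300000, -0.377400)
  predictor → (0.427000, 0.228294)
  k2 = (0.228294, -0.435540)
  → (0.420188, 0.222771)
0.190000: (0.420188, 0.222771)
  k1 = (0.222771, -0.428592)
  predictor → (0.462514, 0.141338)
  k2 = (0.141338, -0.471765)
  → (0.454778, 0.137237)
(p(0.38), q(0.38)) ≈ (0.4548, 0.1372)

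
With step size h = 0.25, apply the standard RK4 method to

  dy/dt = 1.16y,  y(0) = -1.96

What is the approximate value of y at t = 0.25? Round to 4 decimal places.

RK4: k1 = f(t_n, y_n); k2 = f(t_n + h/2, y_n + (h/2)·k1); k3 = f(t_n + h/2, y_n + (h/2)·k2); k4 = f(t_n + h, y_n + h·k3); y_{n+1} = y_n + (h/6)·(k1 + 2k2 + 2k3 + k4).
t=0.000000, y=-1.960000:
  k1 = f(0.000000, -1.960000) = -2.273600
  k2 = f(0.125000, -2.244200) = -2.603272
  k3 = f(0.125000, -2.285409) = -2.651074
  k4 = f(0.250000, -2.622769) = -3.042412
  y ← -1.960000 + (0.25/6)·(k1 + 2k2 + 2k3 + k4) = -2.619363
y(0.25) ≈ -2.6194

-2.6194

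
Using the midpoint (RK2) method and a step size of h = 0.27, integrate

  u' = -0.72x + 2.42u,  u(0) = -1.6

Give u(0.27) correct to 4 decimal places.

Midpoint: k1 = f(x_n, u_n); k2 = f(x_n + h/2, u_n + (h/2)·k1); u_{n+1} = u_n + h·k2.
x=0.000000, u=-1.600000:
  k1 = f(0.000000, -1.600000) = -3.872000
  k2 = f(0.135000, -2.122720) = -5.234182
  u ← -1.600000 + 0.27·(-5.234182) = -3.013229
u(0.27) ≈ -3.0132

-3.0132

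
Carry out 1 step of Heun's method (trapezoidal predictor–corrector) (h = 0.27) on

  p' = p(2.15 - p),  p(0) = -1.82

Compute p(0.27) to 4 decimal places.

-5.8095

Heun: k1 = f(t_n, p_n); k2 = f(t_n + h, p_n + h·k1); p_{n+1} = p_n + (h/2)·(k1 + k2).
t=0.000000, p=-1.820000:
  k1 = f(0.000000, -1.820000) = -7.225400
  k2 = f(0.270000, -3.770858) = -22.326715
  p ← -1.820000 + (0.27/2)·(-7.225400 + (-22.326715)) = -5.809535
p(0.27) ≈ -5.8095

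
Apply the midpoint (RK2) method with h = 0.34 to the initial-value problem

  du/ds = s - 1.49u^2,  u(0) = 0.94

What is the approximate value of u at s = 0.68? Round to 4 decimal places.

0.6921

Midpoint: k1 = f(s_n, u_n); k2 = f(s_n + h/2, u_n + (h/2)·k1); u_{n+1} = u_n + h·k2.
s=0.000000, u=0.940000:
  k1 = f(0.000000, 0.940000) = -1.316564
  k2 = f(0.170000, 0.716184) = -0.594250
  u ← 0.940000 + 0.34·(-0.594250) = 0.737955
s=0.340000, u=0.737955:
  k1 = f(0.340000, 0.737955) = -0.471420
  k2 = f(0.510000, 0.657813) = -0.134751
  u ← 0.737955 + 0.34·(-0.134751) = 0.692140
u(0.68) ≈ 0.6921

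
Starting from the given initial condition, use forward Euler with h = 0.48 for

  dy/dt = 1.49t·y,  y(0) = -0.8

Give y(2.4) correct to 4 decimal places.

Euler: y_{n+1} = y_n + h·f(t_n, y_n).
t=0.000000, y=-0.800000: f=0.000000 → y ← -0.800000 + 0.48·0.000000 = -0.800000
t=0.480000, y=-0.800000: f=-0.572160 → y ← -0.800000 + 0.48·(-0.572160) = -1.074637
t=0.960000, y=-1.074637: f=-1.537160 → y ← -1.074637 + 0.48·(-1.537160) = -1.812474
t=1.440000, y=-1.812474: f=-3.888844 → y ← -1.812474 + 0.48·(-3.888844) = -3.679119
t=1.920000, y=-3.679119: f=-10.525223 → y ← -3.679119 + 0.48·(-10.525223) = -8.731226
y(2.4) ≈ -8.7312

-8.7312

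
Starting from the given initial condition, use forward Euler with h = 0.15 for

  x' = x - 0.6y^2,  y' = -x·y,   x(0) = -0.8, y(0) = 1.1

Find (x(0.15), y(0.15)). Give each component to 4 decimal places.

-1.0289, 1.2320

Euler on (x,y): x_{n+1} = x_n + h·x', y_{n+1} = y_n + h·y'.
0.000000: (-0.800000, 1.100000); f=(-1.526000, 0.880000) → (-1.028900, 1.232000)
(x(0.15), y(0.15)) ≈ (-1.0289, 1.2320)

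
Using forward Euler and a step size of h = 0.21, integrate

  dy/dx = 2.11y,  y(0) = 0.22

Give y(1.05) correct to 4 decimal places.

Euler: y_{n+1} = y_n + h·f(x_n, y_n).
x=0.000000, y=0.220000: f=0.464200 → y ← 0.220000 + 0.21·0.464200 = 0.317482
x=0.210000, y=0.317482: f=0.669887 → y ← 0.317482 + 0.21·0.669887 = 0.458158
x=0.420000, y=0.458158: f=0.966714 → y ← 0.458158 + 0.21·0.966714 = 0.661168
x=0.630000, y=0.661168: f=1.395065 → y ← 0.661168 + 0.21·1.395065 = 0.954132
x=0.840000, y=0.954132: f=2.013218 → y ← 0.954132 + 0.21·2.013218 = 1.376908
y(1.05) ≈ 1.3769

1.3769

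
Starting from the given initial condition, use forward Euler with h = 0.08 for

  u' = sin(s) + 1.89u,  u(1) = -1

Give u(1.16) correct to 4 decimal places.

-1.1772

Euler: u_{n+1} = u_n + h·f(s_n, u_n).
s=1.000000, u=-1.000000: f=-1.048529 → u ← -1.000000 + 0.08·(-1.048529) = -1.083882
s=1.080000, u=-1.083882: f=-1.166580 → u ← -1.083882 + 0.08·(-1.166580) = -1.177209
u(1.16) ≈ -1.1772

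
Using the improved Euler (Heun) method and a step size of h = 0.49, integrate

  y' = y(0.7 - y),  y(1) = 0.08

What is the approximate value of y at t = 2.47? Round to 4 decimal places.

0.1844

Heun: k1 = f(t_n, y_n); k2 = f(t_n + h, y_n + h·k1); y_{n+1} = y_n + (h/2)·(k1 + k2).
t=1.000000, y=0.080000:
  k1 = f(1.000000, 0.080000) = 0.049600
  k2 = f(1.490000, 0.104304) = 0.062133
  y ← 0.080000 + (0.49/2)·(0.049600 + 0.062133) = 0.107375
t=1.490000, y=0.107375:
  k1 = f(1.490000, 0.107375) = 0.063633
  k2 = f(1.980000, 0.138555) = 0.077791
  y ← 0.107375 + (0.49/2)·(0.063633 + 0.077791) = 0.142024
t=1.980000, y=0.142024:
  k1 = f(1.980000, 0.142024) = 0.079246
  k2 = f(2.470000, 0.180854) = 0.093890
  y ← 0.142024 + (0.49/2)·(0.079246 + 0.093890) = 0.184442
y(2.47) ≈ 0.1844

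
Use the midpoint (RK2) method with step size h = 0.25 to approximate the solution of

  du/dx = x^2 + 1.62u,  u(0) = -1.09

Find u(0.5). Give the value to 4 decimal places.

Midpoint: k1 = f(x_n, u_n); k2 = f(x_n + h/2, u_n + (h/2)·k1); u_{n+1} = u_n + h·k2.
x=0.000000, u=-1.090000:
  k1 = f(0.000000, -1.090000) = -1.765800
  k2 = f(0.125000, -1.310725) = -2.107750
  u ← -1.090000 + 0.25·(-2.107750) = -1.616937
x=0.250000, u=-1.616937:
  k1 = f(0.250000, -1.616937) = -2.556939
  k2 = f(0.375000, -1.936555) = -2.996594
  u ← -1.616937 + 0.25·(-2.996594) = -2.366086
u(0.5) ≈ -2.3661

-2.3661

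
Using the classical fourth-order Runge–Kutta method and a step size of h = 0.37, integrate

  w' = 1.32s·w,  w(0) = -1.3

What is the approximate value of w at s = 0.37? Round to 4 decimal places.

-1.4229

RK4: k1 = f(s_n, w_n); k2 = f(s_n + h/2, w_n + (h/2)·k1); k3 = f(s_n + h/2, w_n + (h/2)·k2); k4 = f(s_n + h, w_n + h·k3); w_{n+1} = w_n + (h/6)·(k1 + 2k2 + 2k3 + k4).
s=0.000000, w=-1.300000:
  k1 = f(0.000000, -1.300000) = 0.000000
  k2 = f(0.185000, -1.300000) = -0.317460
  k3 = f(0.185000, -1.358730) = -0.331802
  k4 = f(0.370000, -1.422767) = -0.694879
  w ← -1.300000 + (0.37/6)·(k1 + 2k2 + 2k3 + k4) = -1.422927
w(0.37) ≈ -1.4229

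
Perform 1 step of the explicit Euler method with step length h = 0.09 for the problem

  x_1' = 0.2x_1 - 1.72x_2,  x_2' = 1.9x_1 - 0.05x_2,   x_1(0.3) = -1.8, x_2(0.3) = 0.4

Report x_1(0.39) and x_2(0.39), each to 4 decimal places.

-1.8943, 0.0904

Euler on (x_1,x_2): x_1_{n+1} = x_1_n + h·x_1', x_2_{n+1} = x_2_n + h·x_2'.
0.300000: (-1.800000, 0.400000); f=(-1.048000, -3.440000) → (-1.894320, 0.090400)
(x_1(0.39), x_2(0.39)) ≈ (-1.8943, 0.0904)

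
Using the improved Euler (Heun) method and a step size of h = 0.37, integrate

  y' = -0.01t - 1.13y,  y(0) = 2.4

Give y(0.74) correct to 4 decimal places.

1.0729

Heun: k1 = f(t_n, y_n); k2 = f(t_n + h, y_n + h·k1); y_{n+1} = y_n + (h/2)·(k1 + k2).
t=0.000000, y=2.400000:
  k1 = f(0.000000, 2.400000) = -2.712000
  k2 = f(0.370000, 1.396560) = -1.581813
  y ← 2.400000 + (0.37/2)·(-2.712000 + (-1.581813)) = 1.605645
t=0.370000, y=1.605645:
  k1 = f(0.370000, 1.605645) = -1.818078
  k2 = f(0.740000, 0.932956) = -1.061640
  y ← 1.605645 + (0.37/2)·(-1.818078 + (-1.061640)) = 1.072897
y(0.74) ≈ 1.0729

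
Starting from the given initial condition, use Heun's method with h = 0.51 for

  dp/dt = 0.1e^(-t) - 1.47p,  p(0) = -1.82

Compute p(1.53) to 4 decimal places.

-0.2521

Heun: k1 = f(t_n, p_n); k2 = f(t_n + h, p_n + h·k1); p_{n+1} = p_n + (h/2)·(k1 + k2).
t=0.000000, p=-1.820000:
  k1 = f(0.000000, -1.820000) = 2.775400
  k2 = f(0.510000, -0.404546) = 0.654732
  p ← -1.820000 + (0.51/2)·(2.775400 + 0.654732) = -0.945316
t=0.510000, p=-0.945316:
  k1 = f(0.510000, -0.945316) = 1.449665
  k2 = f(1.020000, -0.205987) = 0.338861
  p ← -0.945316 + (0.51/2)·(1.449665 + 0.338861) = -0.489242
t=1.020000, p=-0.489242:
  k1 = f(1.020000, -0.489242) = 0.755246
  k2 = f(1.530000, -0.104067) = 0.174632
  p ← -0.489242 + (0.51/2)·(0.755246 + 0.174632) = -0.252123
p(1.53) ≈ -0.2521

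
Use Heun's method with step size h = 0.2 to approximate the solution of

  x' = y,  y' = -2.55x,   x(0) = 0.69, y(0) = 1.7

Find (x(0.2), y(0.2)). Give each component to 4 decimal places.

Heun on (x,y): k1 = f(t_n, state_n); k2 = f(t_n + h, state_n + h·k1); state_{n+1} = state_n + (h/2)·(k1 + k2).
0.000000: (0.690000, 1.700000)
  k1 = (1.700000, -1.759500)
  predictor → (1.030000, 1.348100)
  k2 = (1.348100, -2.626500)
  → (0.994810, 1.261400)
(x(0.2), y(0.2)) ≈ (0.9948, 1.2614)

0.9948, 1.2614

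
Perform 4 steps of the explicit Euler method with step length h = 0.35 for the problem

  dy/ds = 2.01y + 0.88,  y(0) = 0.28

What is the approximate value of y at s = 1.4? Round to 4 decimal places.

5.6069

Euler: y_{n+1} = y_n + h·f(s_n, y_n).
s=0.000000, y=0.280000: f=1.442800 → y ← 0.280000 + 0.35·1.442800 = 0.784980
s=0.350000, y=0.784980: f=2.457810 → y ← 0.784980 + 0.35·2.457810 = 1.645213
s=0.700000, y=1.645213: f=4.186879 → y ← 1.645213 + 0.35·4.186879 = 3.110621
s=1.050000, y=3.110621: f=7.132348 → y ← 3.110621 + 0.35·7.132348 = 5.606943
y(1.4) ≈ 5.6069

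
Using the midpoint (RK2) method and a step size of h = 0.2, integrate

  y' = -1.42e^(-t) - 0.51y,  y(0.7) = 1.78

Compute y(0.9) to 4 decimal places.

1.4873

Midpoint: k1 = f(t_n, y_n); k2 = f(t_n + h/2, y_n + (h/2)·k1); y_{n+1} = y_n + h·k2.
t=0.700000, y=1.780000:
  k1 = f(0.700000, 1.780000) = -1.612951
  k2 = f(0.800000, 1.618705) = -1.463587
  y ← 1.780000 + 0.2·(-1.463587) = 1.487283
y(0.9) ≈ 1.4873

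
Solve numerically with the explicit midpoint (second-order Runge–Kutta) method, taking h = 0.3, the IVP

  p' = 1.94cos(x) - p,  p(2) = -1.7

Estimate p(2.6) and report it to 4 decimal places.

-1.5439

Midpoint: k1 = f(x_n, p_n); k2 = f(x_n + h/2, p_n + (h/2)·k1); p_{n+1} = p_n + h·k2.
x=2.000000, p=-1.700000:
  k1 = f(2.000000, -1.700000) = 0.892675
  k2 = f(2.150000, -1.566099) = 0.504225
  p ← -1.700000 + 0.3·0.504225 = -1.548733
x=2.300000, p=-1.548733:
  k1 = f(2.300000, -1.548733) = 0.256157
  k2 = f(2.450000, -1.510309) = 0.016060
  p ← -1.548733 + 0.3·0.016060 = -1.543914
p(2.6) ≈ -1.5439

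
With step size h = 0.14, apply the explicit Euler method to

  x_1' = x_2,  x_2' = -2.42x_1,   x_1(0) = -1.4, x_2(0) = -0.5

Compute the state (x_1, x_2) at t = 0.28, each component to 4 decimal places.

-1.4736, 0.4724

Euler on (x_1,x_2): x_1_{n+1} = x_1_n + h·x_1', x_2_{n+1} = x_2_n + h·x_2'.
0.000000: (-1.400000, -0.500000); f=(-0.500000, 3.388000) → (-1.470000, -0.025680)
0.140000: (-1.470000, -0.025680); f=(-0.025680, 3.557400) → (-1.473595, 0.472356)
(x_1(0.28), x_2(0.28)) ≈ (-1.4736, 0.4724)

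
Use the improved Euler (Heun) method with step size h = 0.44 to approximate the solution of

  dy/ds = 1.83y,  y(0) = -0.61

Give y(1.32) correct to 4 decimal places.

-5.8896

Heun: k1 = f(s_n, y_n); k2 = f(s_n + h, y_n + h·k1); y_{n+1} = y_n + (h/2)·(k1 + k2).
s=0.000000, y=-0.610000:
  k1 = f(0.000000, -0.610000) = -1.116300
  k2 = f(0.440000, -1.101172) = -2.015145
  y ← -0.610000 + (0.44/2)·(-1.116300 + (-2.015145)) = -1.298918
s=0.440000, y=-1.298918:
  k1 = f(0.440000, -1.298918) = -2.377020
  k2 = f(0.880000, -2.344806) = -4.290996
  y ← -1.298918 + (0.44/2)·(-2.377020 + (-4.290996)) = -2.765881
s=0.880000, y=-2.765881:
  k1 = f(0.880000, -2.765881) = -5.061563
  k2 = f(1.320000, -4.992969) = -9.137133
  y ← -2.765881 + (0.44/2)·(-5.061563 + (-9.137133)) = -5.889594
y(1.32) ≈ -5.8896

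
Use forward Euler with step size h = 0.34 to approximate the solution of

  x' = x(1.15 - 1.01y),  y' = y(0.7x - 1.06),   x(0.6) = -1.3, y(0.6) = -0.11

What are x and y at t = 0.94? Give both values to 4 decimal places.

-1.8574, -0.0363

Euler on (x,y): x_{n+1} = x_n + h·x', y_{n+1} = y_n + h·y'.
0.600000: (-1.300000, -0.110000); f=(-1.639430, 0.216700) → (-1.857406, -0.036322)
(x(0.94), y(0.94)) ≈ (-1.8574, -0.0363)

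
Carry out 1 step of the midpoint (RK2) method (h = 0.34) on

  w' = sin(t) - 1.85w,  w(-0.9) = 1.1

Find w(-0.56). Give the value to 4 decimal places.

0.4827

Midpoint: k1 = f(t_n, w_n); k2 = f(t_n + h/2, w_n + (h/2)·k1); w_{n+1} = w_n + h·k2.
t=-0.900000, w=1.100000:
  k1 = f(-0.900000, 1.100000) = -2.818327
  k2 = f(-0.730000, 0.620884) = -1.815506
  w ← 1.100000 + 0.34·(-1.815506) = 0.482728
w(-0.56) ≈ 0.4827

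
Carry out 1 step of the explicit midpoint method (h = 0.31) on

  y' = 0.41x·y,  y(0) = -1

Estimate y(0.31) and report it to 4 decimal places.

-1.0197

Midpoint: k1 = f(x_n, y_n); k2 = f(x_n + h/2, y_n + (h/2)·k1); y_{n+1} = y_n + h·k2.
x=0.000000, y=-1.000000:
  k1 = f(0.000000, -1.000000) = 0.000000
  k2 = f(0.155000, -1.000000) = -0.063550
  y ← -1.000000 + 0.31·(-0.063550) = -1.019700
y(0.31) ≈ -1.0197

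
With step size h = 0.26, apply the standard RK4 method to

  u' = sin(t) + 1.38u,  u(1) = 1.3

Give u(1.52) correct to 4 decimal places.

3.3727

RK4: k1 = f(t_n, u_n); k2 = f(t_n + h/2, u_n + (h/2)·k1); k3 = f(t_n + h/2, u_n + (h/2)·k2); k4 = f(t_n + h, u_n + h·k3); u_{n+1} = u_n + (h/6)·(k1 + 2k2 + 2k3 + k4).
t=1.000000, u=1.300000:
  k1 = f(1.000000, 1.300000) = 2.635471
  k2 = f(1.130000, 1.642611) = 3.171216
  k3 = f(1.130000, 1.712258) = 3.267328
  k4 = f(1.260000, 2.149505) = 3.918408
  u ← 1.300000 + (0.26/6)·(k1 + 2k2 + 2k3 + k4) = 2.142009
t=1.260000, u=2.142009:
  k1 = f(1.260000, 2.142009) = 3.908062
  k2 = f(1.390000, 2.650057) = 4.640779
  k3 = f(1.390000, 2.745310) = 4.772228
  k4 = f(1.520000, 3.382788) = 5.666957
  u ← 2.142009 + (0.26/6)·(k1 + 2k2 + 2k3 + k4) = 3.372720
u(1.52) ≈ 3.3727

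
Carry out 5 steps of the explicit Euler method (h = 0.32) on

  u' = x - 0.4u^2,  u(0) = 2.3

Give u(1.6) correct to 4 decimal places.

1.5725

Euler: u_{n+1} = u_n + h·f(x_n, u_n).
x=0.000000, u=2.300000: f=-2.116000 → u ← 2.300000 + 0.32·(-2.116000) = 1.622880
x=0.320000, u=1.622880: f=-0.733496 → u ← 1.622880 + 0.32·(-0.733496) = 1.388161
x=0.640000, u=1.388161: f=-0.130797 → u ← 1.388161 + 0.32·(-0.130797) = 1.346306
x=0.960000, u=1.346306: f=0.234984 → u ← 1.346306 + 0.32·0.234984 = 1.421501
x=1.280000, u=1.421501: f=0.471734 → u ← 1.421501 + 0.32·0.471734 = 1.572456
u(1.6) ≈ 1.5725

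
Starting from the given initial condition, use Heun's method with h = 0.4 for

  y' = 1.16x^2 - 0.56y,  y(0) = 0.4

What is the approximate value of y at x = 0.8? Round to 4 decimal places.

0.4637

Heun: k1 = f(x_n, y_n); k2 = f(x_n + h, y_n + h·k1); y_{n+1} = y_n + (h/2)·(k1 + k2).
x=0.000000, y=0.400000:
  k1 = f(0.000000, 0.400000) = -0.224000
  k2 = f(0.400000, 0.310400) = 0.011776
  y ← 0.400000 + (0.4/2)·(-0.224000 + 0.011776) = 0.357555
x=0.400000, y=0.357555:
  k1 = f(0.400000, 0.357555) = -0.014631
  k2 = f(0.800000, 0.351703) = 0.545446
  y ← 0.357555 + (0.4/2)·(-0.014631 + 0.545446) = 0.463718
y(0.8) ≈ 0.4637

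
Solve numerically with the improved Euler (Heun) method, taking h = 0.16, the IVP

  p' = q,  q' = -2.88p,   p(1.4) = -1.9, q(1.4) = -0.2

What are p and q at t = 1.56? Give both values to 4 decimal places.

-1.8620, 0.6829

Heun on (p,q): k1 = f(t_n, state_n); k2 = f(t_n + h, state_n + h·k1); state_{n+1} = state_n + (h/2)·(k1 + k2).
1.400000: (-1.900000, -0.200000)
  k1 = (-0.200000, 5.472000)
  predictor → (-1.932000, 0.675520)
  k2 = (0.675520, 5.564160)
  → (-1.861958, 0.682893)
(p(1.56), q(1.56)) ≈ (-1.8620, 0.6829)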